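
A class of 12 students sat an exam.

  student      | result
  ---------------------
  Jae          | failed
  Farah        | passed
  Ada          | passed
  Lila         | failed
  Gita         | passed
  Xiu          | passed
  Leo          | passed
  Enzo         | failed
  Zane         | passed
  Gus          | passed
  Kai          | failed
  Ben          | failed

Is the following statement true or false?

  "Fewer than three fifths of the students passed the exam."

Truth condition: |A ∩ B| / |A| < 3/5.
A (the restrictor) = {Jae, Farah, Ada, Lila, Gita, Xiu, Leo, Enzo, Zane, Gus, Kai, Ben}, |A| = 12.
A ∩ B = {Farah, Ada, Gita, Xiu, Leo, Zane, Gus}, so |A ∩ B| = 7.
A ∖ B = {Jae, Lila, Enzo, Kai, Ben}, so |A ∖ B| = 5.
|A ∩ B|/|A| = 7/12, so the statement is true.

True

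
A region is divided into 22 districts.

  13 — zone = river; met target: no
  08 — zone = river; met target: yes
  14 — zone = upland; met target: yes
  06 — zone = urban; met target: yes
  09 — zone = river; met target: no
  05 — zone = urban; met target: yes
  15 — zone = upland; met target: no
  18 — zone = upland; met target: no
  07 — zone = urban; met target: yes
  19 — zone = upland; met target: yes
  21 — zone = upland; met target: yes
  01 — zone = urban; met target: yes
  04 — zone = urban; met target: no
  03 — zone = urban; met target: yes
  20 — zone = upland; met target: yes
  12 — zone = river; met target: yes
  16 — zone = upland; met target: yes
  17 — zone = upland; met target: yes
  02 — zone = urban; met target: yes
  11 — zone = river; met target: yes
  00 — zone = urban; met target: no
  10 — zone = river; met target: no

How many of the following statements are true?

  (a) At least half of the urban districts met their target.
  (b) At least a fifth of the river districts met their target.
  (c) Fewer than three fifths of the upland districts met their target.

2

(a) urban: |A| = 8, |A ∩ B| = 6; needs |A ∩ B| ≥ |A ∖ B| — true.
(b) river: |A| = 6, |A ∩ B| = 3; needs |A ∩ B| / |A| ≥ 1/5 — true.
(c) upland: |A| = 8, |A ∩ B| = 6; needs |A ∩ B| / |A| < 3/5 — false.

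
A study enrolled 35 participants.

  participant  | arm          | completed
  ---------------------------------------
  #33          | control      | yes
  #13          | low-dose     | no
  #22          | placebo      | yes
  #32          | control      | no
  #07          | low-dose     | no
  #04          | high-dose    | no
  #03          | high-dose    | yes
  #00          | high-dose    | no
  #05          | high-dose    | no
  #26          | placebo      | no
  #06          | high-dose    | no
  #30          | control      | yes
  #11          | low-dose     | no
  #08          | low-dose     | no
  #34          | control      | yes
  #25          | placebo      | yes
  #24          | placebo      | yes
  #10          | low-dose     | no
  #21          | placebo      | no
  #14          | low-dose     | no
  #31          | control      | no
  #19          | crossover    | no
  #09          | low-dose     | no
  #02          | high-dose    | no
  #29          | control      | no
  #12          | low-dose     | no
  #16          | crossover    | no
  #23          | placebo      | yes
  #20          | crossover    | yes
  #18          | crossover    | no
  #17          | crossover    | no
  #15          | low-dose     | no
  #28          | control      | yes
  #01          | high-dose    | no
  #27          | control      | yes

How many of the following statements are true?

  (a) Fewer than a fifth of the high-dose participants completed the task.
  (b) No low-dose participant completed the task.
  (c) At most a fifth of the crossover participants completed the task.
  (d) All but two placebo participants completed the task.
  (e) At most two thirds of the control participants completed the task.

(a) high-dose: |A| = 7, |A ∩ B| = 1; needs |A ∩ B| / |A| < 1/5 — true.
(b) low-dose: |A| = 9, |A ∩ B| = 0; needs A ∩ B = ∅ (|A ∩ B| = 0) — true.
(c) crossover: |A| = 5, |A ∩ B| = 1; needs |A ∩ B| / |A| ≤ 1/5 — true.
(d) placebo: |A| = 6, |A ∩ B| = 4; needs |A ∖ B| = 2 — true.
(e) control: |A| = 8, |A ∩ B| = 5; needs |A ∩ B| / |A| ≤ 2/3 — true.

5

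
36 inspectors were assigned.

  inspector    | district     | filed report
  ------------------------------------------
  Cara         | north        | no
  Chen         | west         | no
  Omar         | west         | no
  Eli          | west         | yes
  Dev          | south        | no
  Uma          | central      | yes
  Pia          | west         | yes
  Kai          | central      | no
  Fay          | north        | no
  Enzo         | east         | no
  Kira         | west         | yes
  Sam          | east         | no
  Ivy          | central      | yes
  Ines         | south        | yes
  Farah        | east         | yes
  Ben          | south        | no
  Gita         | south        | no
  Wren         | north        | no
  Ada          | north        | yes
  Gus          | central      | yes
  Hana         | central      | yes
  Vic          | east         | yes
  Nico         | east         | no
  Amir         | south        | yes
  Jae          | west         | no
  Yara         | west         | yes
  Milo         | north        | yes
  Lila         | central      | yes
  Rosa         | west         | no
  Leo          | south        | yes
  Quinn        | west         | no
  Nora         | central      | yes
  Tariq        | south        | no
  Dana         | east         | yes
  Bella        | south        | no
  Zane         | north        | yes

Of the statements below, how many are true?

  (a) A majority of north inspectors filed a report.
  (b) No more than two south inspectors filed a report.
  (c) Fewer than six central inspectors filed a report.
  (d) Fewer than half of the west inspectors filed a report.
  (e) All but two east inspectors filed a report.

(a) north: |A| = 6, |A ∩ B| = 3; needs |A ∩ B| > |A ∖ B| — false.
(b) south: |A| = 8, |A ∩ B| = 3; needs |A ∩ B| ≤ 2 — false.
(c) central: |A| = 7, |A ∩ B| = 6; needs |A ∩ B| < 6 — false.
(d) west: |A| = 9, |A ∩ B| = 4; needs |A ∩ B| < |A ∖ B| — true.
(e) east: |A| = 6, |A ∩ B| = 3; needs |A ∖ B| = 2 — false.

1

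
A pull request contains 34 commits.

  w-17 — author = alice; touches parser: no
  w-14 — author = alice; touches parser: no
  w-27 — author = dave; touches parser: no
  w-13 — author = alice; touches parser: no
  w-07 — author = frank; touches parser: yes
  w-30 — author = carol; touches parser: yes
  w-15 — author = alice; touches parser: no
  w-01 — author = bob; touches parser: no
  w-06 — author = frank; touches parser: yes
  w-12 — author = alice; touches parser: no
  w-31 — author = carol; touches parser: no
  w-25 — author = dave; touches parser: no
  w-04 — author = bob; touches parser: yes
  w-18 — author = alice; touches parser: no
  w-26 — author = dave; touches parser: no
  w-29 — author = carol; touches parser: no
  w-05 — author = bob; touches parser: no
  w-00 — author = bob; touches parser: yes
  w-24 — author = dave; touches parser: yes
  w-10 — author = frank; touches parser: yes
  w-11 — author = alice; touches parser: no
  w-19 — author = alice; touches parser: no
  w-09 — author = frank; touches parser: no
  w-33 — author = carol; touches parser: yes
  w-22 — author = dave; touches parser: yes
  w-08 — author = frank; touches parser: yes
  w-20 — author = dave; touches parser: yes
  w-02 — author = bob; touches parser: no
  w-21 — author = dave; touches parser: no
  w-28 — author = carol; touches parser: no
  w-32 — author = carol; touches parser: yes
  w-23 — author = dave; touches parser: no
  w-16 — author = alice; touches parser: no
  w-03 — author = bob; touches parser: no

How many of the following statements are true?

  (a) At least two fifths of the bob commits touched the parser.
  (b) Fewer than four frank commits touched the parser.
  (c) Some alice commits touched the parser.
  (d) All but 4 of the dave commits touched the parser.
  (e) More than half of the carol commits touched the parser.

(a) bob: |A| = 6, |A ∩ B| = 2; needs |A ∩ B| / |A| ≥ 2/5 — false.
(b) frank: |A| = 5, |A ∩ B| = 4; needs |A ∩ B| < 4 — false.
(c) alice: |A| = 9, |A ∩ B| = 0; needs A ∩ B ≠ ∅ (|A ∩ B| ≥ 1) — false.
(d) dave: |A| = 8, |A ∩ B| = 3; needs |A ∖ B| = 4 — false.
(e) carol: |A| = 6, |A ∩ B| = 3; needs |A ∩ B| > |A ∖ B| — false.

0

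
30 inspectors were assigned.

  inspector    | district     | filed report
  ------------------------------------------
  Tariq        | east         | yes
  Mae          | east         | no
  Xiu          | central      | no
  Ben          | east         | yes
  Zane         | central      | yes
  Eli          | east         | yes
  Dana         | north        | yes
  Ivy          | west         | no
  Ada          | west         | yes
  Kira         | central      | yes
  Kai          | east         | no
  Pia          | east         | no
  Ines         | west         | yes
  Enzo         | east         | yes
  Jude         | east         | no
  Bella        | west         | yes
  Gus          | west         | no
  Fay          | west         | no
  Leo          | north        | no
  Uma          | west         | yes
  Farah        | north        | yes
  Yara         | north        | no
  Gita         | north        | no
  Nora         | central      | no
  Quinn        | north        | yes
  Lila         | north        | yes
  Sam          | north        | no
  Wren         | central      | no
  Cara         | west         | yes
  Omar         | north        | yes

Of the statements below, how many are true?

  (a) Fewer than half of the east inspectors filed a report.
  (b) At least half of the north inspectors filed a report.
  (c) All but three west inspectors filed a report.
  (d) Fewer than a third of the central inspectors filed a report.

(a) east: |A| = 8, |A ∩ B| = 4; needs |A ∩ B| < |A ∖ B| — false.
(b) north: |A| = 9, |A ∩ B| = 5; needs |A ∩ B| ≥ |A ∖ B| — true.
(c) west: |A| = 8, |A ∩ B| = 5; needs |A ∖ B| = 3 — true.
(d) central: |A| = 5, |A ∩ B| = 2; needs |A ∩ B| / |A| < 1/3 — false.

2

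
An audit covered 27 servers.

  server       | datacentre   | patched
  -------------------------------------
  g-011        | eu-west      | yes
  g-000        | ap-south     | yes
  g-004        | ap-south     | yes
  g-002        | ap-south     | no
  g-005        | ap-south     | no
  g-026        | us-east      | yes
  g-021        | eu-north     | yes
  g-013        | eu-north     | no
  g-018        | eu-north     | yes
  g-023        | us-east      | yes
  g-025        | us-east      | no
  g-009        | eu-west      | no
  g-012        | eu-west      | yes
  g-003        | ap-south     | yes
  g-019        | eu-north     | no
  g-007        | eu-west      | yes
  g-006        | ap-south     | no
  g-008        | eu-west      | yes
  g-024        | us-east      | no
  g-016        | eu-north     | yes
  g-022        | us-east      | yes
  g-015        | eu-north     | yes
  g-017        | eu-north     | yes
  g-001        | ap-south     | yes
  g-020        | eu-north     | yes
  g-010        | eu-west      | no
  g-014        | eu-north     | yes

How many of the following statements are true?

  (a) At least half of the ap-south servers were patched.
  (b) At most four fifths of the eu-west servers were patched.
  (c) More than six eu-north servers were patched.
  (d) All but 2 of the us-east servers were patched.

4

(a) ap-south: |A| = 7, |A ∩ B| = 4; needs |A ∩ B| ≥ |A ∖ B| — true.
(b) eu-west: |A| = 6, |A ∩ B| = 4; needs |A ∩ B| / |A| ≤ 4/5 — true.
(c) eu-north: |A| = 9, |A ∩ B| = 7; needs |A ∩ B| > 6 — true.
(d) us-east: |A| = 5, |A ∩ B| = 3; needs |A ∖ B| = 2 — true.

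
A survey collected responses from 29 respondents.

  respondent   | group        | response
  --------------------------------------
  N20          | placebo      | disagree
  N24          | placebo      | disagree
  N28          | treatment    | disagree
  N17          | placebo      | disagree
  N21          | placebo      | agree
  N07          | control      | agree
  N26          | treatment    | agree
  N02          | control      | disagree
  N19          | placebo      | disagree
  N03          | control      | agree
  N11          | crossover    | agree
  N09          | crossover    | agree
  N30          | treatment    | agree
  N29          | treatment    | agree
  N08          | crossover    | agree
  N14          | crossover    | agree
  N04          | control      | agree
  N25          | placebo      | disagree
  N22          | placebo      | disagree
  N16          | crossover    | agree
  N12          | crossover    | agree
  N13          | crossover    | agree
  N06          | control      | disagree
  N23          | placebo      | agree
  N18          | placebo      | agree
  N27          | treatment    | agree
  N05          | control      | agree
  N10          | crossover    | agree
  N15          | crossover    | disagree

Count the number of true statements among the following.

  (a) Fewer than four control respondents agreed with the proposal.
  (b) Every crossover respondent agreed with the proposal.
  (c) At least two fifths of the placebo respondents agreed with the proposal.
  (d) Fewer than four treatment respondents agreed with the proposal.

0

(a) control: |A| = 6, |A ∩ B| = 4; needs |A ∩ B| < 4 — false.
(b) crossover: |A| = 9, |A ∩ B| = 8; needs A ⊆ B, i.e. every element of A is in B (|A ∖ B| = 0) — false.
(c) placebo: |A| = 9, |A ∩ B| = 3; needs |A ∩ B| / |A| ≥ 2/5 — false.
(d) treatment: |A| = 5, |A ∩ B| = 4; needs |A ∩ B| < 4 — false.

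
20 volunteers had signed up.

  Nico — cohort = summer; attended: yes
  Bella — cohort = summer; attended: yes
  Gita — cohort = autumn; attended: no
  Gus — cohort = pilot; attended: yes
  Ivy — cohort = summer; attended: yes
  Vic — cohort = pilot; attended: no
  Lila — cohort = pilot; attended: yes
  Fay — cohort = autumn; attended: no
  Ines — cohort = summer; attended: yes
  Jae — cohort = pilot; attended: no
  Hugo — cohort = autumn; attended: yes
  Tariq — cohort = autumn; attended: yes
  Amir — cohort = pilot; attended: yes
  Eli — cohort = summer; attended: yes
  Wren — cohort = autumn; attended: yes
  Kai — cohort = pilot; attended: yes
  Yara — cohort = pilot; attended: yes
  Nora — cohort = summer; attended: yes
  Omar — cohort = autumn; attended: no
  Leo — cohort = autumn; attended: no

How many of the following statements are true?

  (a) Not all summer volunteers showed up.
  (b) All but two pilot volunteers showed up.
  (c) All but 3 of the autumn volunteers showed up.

1

(a) summer: |A| = 6, |A ∩ B| = 6; needs A ⊄ B (|A ∖ B| ≥ 1) — false.
(b) pilot: |A| = 7, |A ∩ B| = 5; needs |A ∖ B| = 2 — true.
(c) autumn: |A| = 7, |A ∩ B| = 3; needs |A ∖ B| = 3 — false.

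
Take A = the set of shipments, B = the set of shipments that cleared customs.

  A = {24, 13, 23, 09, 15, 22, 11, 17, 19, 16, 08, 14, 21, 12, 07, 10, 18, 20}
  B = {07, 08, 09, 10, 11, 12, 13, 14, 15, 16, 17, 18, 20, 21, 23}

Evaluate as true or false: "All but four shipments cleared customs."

'All but four shipments cleared customs' holds iff |A ∖ B| = 4.
|A| = 18, |A ∩ B| = 15, |A ∖ B| = 3.
|A ∖ B| = 3, so the statement is false.

False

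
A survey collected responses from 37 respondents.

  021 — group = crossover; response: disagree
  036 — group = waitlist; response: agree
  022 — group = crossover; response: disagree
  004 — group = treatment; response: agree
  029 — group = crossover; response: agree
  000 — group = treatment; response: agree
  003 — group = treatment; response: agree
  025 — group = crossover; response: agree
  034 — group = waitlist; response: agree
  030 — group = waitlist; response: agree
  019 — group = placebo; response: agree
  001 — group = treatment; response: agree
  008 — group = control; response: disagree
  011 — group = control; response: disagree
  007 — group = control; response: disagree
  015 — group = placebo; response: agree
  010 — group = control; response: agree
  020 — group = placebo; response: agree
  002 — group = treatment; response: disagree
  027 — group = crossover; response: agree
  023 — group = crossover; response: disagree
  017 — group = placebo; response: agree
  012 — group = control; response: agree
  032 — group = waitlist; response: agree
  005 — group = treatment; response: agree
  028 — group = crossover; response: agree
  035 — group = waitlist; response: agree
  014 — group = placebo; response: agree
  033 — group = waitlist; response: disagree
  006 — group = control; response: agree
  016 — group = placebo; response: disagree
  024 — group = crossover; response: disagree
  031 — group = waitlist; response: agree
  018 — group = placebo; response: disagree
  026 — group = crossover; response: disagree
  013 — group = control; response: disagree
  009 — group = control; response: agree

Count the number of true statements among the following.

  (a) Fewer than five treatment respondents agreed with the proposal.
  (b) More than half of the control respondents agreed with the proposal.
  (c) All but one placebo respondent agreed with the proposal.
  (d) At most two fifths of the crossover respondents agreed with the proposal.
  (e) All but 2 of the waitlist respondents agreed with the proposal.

0

(a) treatment: |A| = 6, |A ∩ B| = 5; needs |A ∩ B| < 5 — false.
(b) control: |A| = 8, |A ∩ B| = 4; needs |A ∩ B| > |A ∖ B| — false.
(c) placebo: |A| = 7, |A ∩ B| = 5; needs |A ∖ B| = 1 — false.
(d) crossover: |A| = 9, |A ∩ B| = 4; needs |A ∩ B| / |A| ≤ 2/5 — false.
(e) waitlist: |A| = 7, |A ∩ B| = 6; needs |A ∖ B| = 2 — false.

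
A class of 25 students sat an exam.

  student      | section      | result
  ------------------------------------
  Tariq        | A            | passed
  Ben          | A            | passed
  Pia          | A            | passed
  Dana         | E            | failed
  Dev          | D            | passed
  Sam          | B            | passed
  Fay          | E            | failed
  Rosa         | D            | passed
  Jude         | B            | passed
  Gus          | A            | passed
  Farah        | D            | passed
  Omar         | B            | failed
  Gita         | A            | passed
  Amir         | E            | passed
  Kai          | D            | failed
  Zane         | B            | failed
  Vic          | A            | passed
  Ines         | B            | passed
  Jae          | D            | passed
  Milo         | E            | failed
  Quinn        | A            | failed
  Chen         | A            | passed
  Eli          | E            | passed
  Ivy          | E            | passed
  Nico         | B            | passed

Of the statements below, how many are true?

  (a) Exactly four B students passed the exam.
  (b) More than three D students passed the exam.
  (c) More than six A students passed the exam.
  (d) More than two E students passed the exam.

(a) B: |A| = 6, |A ∩ B| = 4; needs |A ∩ B| = 4 — true.
(b) D: |A| = 5, |A ∩ B| = 4; needs |A ∩ B| > 3 — true.
(c) A: |A| = 8, |A ∩ B| = 7; needs |A ∩ B| > 6 — true.
(d) E: |A| = 6, |A ∩ B| = 3; needs |A ∩ B| > 2 — true.

4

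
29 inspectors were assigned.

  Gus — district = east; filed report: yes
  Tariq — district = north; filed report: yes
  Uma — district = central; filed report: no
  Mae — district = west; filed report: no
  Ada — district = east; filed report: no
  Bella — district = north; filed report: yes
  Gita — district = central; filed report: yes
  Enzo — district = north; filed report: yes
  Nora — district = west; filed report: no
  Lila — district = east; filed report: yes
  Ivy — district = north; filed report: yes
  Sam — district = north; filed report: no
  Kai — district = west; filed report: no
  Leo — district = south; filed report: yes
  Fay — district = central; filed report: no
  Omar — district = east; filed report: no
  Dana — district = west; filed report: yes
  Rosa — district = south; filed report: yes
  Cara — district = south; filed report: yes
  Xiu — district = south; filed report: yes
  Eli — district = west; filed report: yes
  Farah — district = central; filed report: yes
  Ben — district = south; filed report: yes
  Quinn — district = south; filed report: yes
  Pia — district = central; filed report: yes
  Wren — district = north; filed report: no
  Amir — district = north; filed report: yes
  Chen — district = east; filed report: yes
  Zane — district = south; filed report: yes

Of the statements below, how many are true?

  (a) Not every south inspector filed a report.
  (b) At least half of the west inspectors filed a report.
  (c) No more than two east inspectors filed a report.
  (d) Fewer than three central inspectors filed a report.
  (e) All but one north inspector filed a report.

0

(a) south: |A| = 7, |A ∩ B| = 7; needs A ⊄ B (|A ∖ B| ≥ 1) — false.
(b) west: |A| = 5, |A ∩ B| = 2; needs |A ∩ B| ≥ |A ∖ B| — false.
(c) east: |A| = 5, |A ∩ B| = 3; needs |A ∩ B| ≤ 2 — false.
(d) central: |A| = 5, |A ∩ B| = 3; needs |A ∩ B| < 3 — false.
(e) north: |A| = 7, |A ∩ B| = 5; needs |A ∖ B| = 1 — false.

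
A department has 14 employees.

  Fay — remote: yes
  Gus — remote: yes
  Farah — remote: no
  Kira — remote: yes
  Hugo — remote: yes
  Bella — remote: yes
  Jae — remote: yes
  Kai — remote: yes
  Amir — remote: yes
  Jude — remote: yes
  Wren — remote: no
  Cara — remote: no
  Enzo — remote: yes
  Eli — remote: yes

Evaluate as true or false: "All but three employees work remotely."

True

Truth condition: |A ∖ B| = 3.
A (the restrictor) = {Fay, Gus, Farah, Kira, Hugo, Bella, Jae, Kai, Amir, Jude, Wren, Cara, Enzo, Eli}, |A| = 14.
A ∖ B = {Farah, Wren, Cara}, so |A ∖ B| = 3.
|A ∖ B| = 3, so the statement is true.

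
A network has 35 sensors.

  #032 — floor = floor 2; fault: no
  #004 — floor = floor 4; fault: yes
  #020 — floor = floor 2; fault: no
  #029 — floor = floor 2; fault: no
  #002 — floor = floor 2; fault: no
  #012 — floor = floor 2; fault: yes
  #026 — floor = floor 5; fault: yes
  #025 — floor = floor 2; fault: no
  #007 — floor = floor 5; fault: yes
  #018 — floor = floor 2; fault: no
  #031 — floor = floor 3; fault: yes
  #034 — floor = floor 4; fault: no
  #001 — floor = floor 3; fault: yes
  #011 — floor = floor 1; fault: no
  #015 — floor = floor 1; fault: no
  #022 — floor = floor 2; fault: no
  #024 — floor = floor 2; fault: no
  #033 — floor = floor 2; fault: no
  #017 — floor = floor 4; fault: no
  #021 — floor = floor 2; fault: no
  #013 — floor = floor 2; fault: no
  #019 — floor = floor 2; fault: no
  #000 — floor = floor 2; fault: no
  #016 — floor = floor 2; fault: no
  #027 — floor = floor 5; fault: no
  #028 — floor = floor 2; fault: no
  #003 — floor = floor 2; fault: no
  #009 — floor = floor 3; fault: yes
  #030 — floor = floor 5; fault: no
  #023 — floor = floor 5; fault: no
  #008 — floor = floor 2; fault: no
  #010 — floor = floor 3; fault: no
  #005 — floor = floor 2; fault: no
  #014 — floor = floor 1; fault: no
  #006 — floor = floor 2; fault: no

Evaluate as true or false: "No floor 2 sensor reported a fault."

'No floor 2 sensor reported a fault' holds iff A ∩ B = ∅ (|A ∩ B| = 0).
|A| = 20, |A ∩ B| = 1, |A ∖ B| = 19.
So the statement is false.

False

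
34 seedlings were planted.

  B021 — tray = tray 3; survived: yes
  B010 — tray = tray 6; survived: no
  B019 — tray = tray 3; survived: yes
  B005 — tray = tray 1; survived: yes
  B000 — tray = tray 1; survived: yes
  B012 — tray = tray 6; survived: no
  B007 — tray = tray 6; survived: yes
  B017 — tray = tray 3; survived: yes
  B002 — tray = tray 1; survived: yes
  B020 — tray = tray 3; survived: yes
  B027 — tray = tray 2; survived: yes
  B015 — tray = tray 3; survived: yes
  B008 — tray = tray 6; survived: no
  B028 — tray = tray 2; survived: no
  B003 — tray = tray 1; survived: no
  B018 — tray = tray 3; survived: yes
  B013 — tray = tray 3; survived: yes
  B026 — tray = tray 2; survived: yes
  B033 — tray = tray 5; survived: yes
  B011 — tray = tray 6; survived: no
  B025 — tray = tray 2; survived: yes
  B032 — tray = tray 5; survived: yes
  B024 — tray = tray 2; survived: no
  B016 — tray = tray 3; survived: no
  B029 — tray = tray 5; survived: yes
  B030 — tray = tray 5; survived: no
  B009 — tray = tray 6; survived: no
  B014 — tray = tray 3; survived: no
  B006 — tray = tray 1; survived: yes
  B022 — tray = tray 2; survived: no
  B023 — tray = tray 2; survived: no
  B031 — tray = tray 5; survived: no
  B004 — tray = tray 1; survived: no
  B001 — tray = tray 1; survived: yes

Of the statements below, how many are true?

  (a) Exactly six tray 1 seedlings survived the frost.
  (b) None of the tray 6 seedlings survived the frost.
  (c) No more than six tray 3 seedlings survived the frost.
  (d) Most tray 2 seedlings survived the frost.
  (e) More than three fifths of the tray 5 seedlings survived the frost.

(a) tray 1: |A| = 7, |A ∩ B| = 5; needs |A ∩ B| = 6 — false.
(b) tray 6: |A| = 6, |A ∩ B| = 1; needs A ∩ B = ∅ (|A ∩ B| = 0) — false.
(c) tray 3: |A| = 9, |A ∩ B| = 7; needs |A ∩ B| ≤ 6 — false.
(d) tray 2: |A| = 7, |A ∩ B| = 3; needs |A ∩ B| > |A ∖ B| — false.
(e) tray 5: |A| = 5, |A ∩ B| = 3; needs |A ∩ B| / |A| > 3/5 — false.

0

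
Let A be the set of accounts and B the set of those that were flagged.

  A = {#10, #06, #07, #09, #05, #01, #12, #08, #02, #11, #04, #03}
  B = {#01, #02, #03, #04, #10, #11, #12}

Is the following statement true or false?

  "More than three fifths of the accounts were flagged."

'More than three fifths of the accounts were flagged' holds iff |A ∩ B| / |A| > 3/5.
A (the restrictor) = {#10, #06, #07, #09, #05, #01, #12, #08, #02, #11, #04, #03}, |A| = 12.
A ∩ B = {#10, #01, #12, #02, #11, #04, #03}, so |A ∩ B| = 7.
A ∖ B = {#06, #07, #09, #05, #08}, so |A ∖ B| = 5.
|A ∩ B|/|A| = 7/12, so the statement is false.

False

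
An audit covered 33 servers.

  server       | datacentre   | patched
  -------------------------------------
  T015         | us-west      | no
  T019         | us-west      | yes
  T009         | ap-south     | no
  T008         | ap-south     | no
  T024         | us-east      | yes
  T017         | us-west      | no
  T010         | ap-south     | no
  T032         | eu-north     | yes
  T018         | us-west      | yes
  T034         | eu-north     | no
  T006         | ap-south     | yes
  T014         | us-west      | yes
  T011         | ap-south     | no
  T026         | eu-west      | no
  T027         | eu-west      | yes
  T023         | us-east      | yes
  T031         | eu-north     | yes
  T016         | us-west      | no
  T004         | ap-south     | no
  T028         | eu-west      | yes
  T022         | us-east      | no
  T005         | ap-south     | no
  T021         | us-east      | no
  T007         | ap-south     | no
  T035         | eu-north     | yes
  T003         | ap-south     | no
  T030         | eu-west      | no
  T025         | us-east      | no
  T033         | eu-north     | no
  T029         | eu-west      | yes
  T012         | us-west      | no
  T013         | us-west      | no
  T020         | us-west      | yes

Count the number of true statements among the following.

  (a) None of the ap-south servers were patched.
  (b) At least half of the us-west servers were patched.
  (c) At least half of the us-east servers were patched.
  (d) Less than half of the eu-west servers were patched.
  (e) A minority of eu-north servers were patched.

(a) ap-south: |A| = 9, |A ∩ B| = 1; needs A ∩ B = ∅ (|A ∩ B| = 0) — false.
(b) us-west: |A| = 9, |A ∩ B| = 4; needs |A ∩ B| ≥ |A ∖ B| — false.
(c) us-east: |A| = 5, |A ∩ B| = 2; needs |A ∩ B| ≥ |A ∖ B| — false.
(d) eu-west: |A| = 5, |A ∩ B| = 3; needs |A ∩ B| < |A ∖ B| — false.
(e) eu-north: |A| = 5, |A ∩ B| = 3; needs |A ∩ B| < |A ∖ B| — false.

0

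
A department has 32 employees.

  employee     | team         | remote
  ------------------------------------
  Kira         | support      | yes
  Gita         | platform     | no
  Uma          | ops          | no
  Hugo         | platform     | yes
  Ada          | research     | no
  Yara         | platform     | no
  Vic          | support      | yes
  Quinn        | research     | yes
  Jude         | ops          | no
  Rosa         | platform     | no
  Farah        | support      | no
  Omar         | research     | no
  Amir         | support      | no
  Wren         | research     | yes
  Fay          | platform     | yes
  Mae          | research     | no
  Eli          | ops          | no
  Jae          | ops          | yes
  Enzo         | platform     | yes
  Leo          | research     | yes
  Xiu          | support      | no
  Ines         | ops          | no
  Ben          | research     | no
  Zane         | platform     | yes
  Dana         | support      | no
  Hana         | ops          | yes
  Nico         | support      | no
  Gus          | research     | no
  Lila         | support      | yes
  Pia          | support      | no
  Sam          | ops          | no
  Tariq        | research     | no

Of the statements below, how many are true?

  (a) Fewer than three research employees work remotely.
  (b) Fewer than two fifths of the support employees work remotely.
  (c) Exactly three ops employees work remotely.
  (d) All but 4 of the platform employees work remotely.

(a) research: |A| = 9, |A ∩ B| = 3; needs |A ∩ B| < 3 — false.
(b) support: |A| = 9, |A ∩ B| = 3; needs |A ∩ B| / |A| < 2/5 — true.
(c) ops: |A| = 7, |A ∩ B| = 2; needs |A ∩ B| = 3 — false.
(d) platform: |A| = 7, |A ∩ B| = 4; needs |A ∖ B| = 4 — false.

1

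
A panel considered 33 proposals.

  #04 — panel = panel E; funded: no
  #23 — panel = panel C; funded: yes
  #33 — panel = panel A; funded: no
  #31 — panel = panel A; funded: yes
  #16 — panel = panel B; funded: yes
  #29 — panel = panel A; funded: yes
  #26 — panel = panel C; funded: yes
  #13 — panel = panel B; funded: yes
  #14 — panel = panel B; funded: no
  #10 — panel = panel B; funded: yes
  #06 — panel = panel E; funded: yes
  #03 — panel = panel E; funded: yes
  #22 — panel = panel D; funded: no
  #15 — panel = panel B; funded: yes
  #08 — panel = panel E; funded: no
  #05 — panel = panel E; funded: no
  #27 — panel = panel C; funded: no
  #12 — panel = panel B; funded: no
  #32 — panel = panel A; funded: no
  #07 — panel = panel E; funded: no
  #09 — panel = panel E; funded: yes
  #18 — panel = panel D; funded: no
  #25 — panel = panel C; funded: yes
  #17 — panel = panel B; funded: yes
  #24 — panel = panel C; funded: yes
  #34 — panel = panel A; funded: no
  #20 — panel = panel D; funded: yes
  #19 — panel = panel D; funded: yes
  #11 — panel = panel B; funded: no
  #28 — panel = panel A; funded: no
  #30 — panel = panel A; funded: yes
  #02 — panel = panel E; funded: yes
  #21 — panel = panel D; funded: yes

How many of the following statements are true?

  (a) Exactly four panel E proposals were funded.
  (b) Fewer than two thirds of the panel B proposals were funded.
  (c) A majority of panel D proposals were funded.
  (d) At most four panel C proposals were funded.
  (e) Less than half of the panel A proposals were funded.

5

(a) panel E: |A| = 8, |A ∩ B| = 4; needs |A ∩ B| = 4 — true.
(b) panel B: |A| = 8, |A ∩ B| = 5; needs |A ∩ B| / |A| < 2/3 — true.
(c) panel D: |A| = 5, |A ∩ B| = 3; needs |A ∩ B| > |A ∖ B| — true.
(d) panel C: |A| = 5, |A ∩ B| = 4; needs |A ∩ B| ≤ 4 — true.
(e) panel A: |A| = 7, |A ∩ B| = 3; needs |A ∩ B| < |A ∖ B| — true.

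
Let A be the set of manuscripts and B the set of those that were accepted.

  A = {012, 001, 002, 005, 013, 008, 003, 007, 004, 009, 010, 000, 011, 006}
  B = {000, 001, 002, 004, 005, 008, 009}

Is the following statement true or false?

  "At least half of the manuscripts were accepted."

True

The determiner here denotes the relation: |A ∩ B| ≥ |A ∖ B|.
A (the restrictor) = {012, 001, 002, 005, 013, 008, 003, 007, 004, 009, 010, 000, 011, 006}, |A| = 14.
A ∩ B = {001, 002, 005, 008, 004, 009, 000}, so |A ∩ B| = 7.
A ∖ B = {012, 013, 003, 007, 010, 011, 006}, so |A ∖ B| = 7.
7 = 7, so the statement is true.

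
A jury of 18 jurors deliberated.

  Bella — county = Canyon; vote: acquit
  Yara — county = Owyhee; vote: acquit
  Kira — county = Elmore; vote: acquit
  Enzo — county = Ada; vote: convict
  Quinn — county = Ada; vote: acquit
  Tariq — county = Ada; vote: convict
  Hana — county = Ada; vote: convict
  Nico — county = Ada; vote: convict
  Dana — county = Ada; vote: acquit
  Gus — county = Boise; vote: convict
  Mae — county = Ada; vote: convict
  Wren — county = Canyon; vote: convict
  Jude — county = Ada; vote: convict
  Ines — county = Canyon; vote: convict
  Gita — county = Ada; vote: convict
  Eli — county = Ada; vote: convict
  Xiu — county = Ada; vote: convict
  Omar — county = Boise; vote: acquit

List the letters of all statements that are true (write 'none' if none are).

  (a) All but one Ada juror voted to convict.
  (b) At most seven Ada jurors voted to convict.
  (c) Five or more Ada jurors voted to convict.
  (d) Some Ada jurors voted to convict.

(c), (d)

|A| = 11, |A ∩ B| = 9, |A ∖ B| = 2.
(a) |A ∖ B| = 1: fails.
(b) |A ∩ B| ≤ 7: fails.
(c) |A ∩ B| ≥ 5: holds.
(d) A ∩ B ≠ ∅ (|A ∩ B| ≥ 1): holds.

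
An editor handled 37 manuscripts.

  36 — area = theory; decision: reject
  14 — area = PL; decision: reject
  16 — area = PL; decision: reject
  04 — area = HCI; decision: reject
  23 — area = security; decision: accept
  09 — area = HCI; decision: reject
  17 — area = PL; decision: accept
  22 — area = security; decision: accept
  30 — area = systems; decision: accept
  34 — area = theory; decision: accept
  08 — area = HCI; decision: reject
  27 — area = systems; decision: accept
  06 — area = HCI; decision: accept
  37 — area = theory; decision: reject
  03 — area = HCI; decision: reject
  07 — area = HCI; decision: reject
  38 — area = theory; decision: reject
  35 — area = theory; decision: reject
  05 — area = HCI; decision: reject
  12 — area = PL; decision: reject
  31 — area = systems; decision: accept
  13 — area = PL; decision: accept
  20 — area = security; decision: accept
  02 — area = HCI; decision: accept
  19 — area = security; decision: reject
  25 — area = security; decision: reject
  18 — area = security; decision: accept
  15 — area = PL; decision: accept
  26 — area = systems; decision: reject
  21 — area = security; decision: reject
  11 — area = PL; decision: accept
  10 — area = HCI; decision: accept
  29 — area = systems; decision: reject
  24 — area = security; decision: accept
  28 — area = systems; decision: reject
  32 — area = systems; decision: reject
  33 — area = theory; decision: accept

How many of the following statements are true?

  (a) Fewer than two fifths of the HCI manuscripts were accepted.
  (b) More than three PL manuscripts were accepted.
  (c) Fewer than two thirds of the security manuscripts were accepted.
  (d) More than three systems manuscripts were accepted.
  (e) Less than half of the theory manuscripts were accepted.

(a) HCI: |A| = 9, |A ∩ B| = 3; needs |A ∩ B| / |A| < 2/5 — true.
(b) PL: |A| = 7, |A ∩ B| = 4; needs |A ∩ B| > 3 — true.
(c) security: |A| = 8, |A ∩ B| = 5; needs |A ∩ B| / |A| < 2/3 — true.
(d) systems: |A| = 7, |A ∩ B| = 3; needs |A ∩ B| > 3 — false.
(e) theory: |A| = 6, |A ∩ B| = 2; needs |A ∩ B| < |A ∖ B| — true.

4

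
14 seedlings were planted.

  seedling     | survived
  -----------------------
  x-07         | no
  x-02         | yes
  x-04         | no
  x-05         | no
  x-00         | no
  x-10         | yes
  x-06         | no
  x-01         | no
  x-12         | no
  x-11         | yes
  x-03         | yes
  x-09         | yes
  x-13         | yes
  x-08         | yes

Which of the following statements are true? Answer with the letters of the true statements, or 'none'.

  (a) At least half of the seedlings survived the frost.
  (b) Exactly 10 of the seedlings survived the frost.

|A| = 14, |A ∩ B| = 7, |A ∖ B| = 7.
(a) |A ∩ B| ≥ |A ∖ B|: holds.
(b) |A ∩ B| = 10: fails.

(a)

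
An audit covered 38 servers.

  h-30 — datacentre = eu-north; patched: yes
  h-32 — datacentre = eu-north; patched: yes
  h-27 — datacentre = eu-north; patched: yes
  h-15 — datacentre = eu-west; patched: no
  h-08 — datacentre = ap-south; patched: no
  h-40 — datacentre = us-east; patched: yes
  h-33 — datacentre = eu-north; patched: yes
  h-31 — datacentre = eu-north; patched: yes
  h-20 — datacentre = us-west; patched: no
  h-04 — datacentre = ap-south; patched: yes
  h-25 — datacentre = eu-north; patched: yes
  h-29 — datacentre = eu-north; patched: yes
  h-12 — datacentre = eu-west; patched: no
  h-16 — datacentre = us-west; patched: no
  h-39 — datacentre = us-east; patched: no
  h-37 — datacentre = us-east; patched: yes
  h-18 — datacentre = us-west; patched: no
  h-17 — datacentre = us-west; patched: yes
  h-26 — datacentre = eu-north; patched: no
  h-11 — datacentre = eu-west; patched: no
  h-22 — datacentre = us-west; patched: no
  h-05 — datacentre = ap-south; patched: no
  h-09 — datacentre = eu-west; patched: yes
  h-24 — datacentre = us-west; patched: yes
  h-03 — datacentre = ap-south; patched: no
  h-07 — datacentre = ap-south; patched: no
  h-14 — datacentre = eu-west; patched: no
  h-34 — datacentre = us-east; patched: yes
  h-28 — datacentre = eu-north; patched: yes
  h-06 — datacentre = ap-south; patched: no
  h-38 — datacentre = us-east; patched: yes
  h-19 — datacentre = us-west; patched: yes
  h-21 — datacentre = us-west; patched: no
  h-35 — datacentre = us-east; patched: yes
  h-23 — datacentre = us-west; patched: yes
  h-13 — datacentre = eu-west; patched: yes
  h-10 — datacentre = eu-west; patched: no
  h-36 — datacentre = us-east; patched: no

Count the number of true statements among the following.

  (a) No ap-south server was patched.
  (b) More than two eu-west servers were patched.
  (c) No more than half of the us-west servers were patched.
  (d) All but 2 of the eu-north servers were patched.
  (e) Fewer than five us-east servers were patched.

(a) ap-south: |A| = 6, |A ∩ B| = 1; needs A ∩ B = ∅ (|A ∩ B| = 0) — false.
(b) eu-west: |A| = 7, |A ∩ B| = 2; needs |A ∩ B| > 2 — false.
(c) us-west: |A| = 9, |A ∩ B| = 4; needs |A ∩ B| ≤ |A ∖ B| — true.
(d) eu-north: |A| = 9, |A ∩ B| = 8; needs |A ∖ B| = 2 — false.
(e) us-east: |A| = 7, |A ∩ B| = 5; needs |A ∩ B| < 5 — false.

1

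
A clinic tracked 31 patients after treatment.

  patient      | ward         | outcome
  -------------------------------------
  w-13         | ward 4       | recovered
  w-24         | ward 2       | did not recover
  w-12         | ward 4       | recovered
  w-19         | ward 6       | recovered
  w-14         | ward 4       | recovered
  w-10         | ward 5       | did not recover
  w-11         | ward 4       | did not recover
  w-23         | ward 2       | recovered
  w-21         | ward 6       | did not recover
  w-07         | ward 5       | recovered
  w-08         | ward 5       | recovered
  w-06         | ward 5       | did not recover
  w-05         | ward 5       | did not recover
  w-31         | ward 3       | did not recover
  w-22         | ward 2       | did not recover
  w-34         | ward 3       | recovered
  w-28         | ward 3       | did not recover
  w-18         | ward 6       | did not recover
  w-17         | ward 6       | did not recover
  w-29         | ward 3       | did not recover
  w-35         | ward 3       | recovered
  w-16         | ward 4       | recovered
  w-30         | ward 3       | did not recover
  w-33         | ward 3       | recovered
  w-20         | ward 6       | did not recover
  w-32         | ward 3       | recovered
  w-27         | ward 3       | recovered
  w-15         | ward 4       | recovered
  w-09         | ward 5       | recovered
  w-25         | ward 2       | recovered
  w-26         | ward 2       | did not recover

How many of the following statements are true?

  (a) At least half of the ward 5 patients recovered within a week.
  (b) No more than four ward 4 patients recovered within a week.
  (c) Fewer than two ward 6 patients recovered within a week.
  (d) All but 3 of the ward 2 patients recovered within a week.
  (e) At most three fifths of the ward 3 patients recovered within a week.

(a) ward 5: |A| = 6, |A ∩ B| = 3; needs |A ∩ B| ≥ |A ∖ B| — true.
(b) ward 4: |A| = 6, |A ∩ B| = 5; needs |A ∩ B| ≤ 4 — false.
(c) ward 6: |A| = 5, |A ∩ B| = 1; needs |A ∩ B| < 2 — true.
(d) ward 2: |A| = 5, |A ∩ B| = 2; needs |A ∖ B| = 3 — true.
(e) ward 3: |A| = 9, |A ∩ B| = 5; needs |A ∩ B| / |A| ≤ 3/5 — true.

4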